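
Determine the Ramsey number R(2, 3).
R(2, 3) = 3

R(2, k) = k for all k ≥ 2: in a 2-colouring of K_k, either some edge is red (a red K_2) or all edges are blue (a blue K_k). And K_{2} coloured all-blue has no blue K_3, so R(2, 3) > 2. Hence R(2, 3) = 3.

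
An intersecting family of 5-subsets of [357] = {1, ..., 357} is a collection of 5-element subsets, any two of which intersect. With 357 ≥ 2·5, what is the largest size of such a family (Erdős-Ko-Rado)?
max |F| = C(356, 4) = 658029065

Erdős-Ko-Rado (1961): when n ≥ 2k, max |F| = C(n−1, k−1). The bound is attained by the star {A : i ∈ A} for any fixed i ∈ [n]. Here C(357−1, 5−1) = C(356, 4) = 658029065.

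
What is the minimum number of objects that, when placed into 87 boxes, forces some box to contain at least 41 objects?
n = (41 − 1)·87 + 1 = 3481

By the generalised pigeonhole principle, to guarantee some box contains ≥ r objects we need more than (r − 1) · k objects total. Threshold: n = (r − 1) · k + 1. With r = 41 and k = 87: n = 40 · 87 + 1 = 3480 + 1 = 3481. For n = 3480 = 40 · 87, we can put exactly 40 objects in every box, avoiding 41 in any single one — so 3481 is tight.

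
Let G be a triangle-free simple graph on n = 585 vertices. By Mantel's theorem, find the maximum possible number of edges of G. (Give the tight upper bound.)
ex(585, K_3) = ⌊585^2/4⌋ = 85556

Mantel (1907): a triangle-free graph on n vertices has at most ⌊n^2/4⌋ edges, with equality for the complete bipartite graph K_{⌊n/2⌋, ⌈n/2⌉}. For n = 585: ⌊585^2/4⌋ = ⌊342225/4⌋ = 85556. The extremal graph is K_{292, 293}, which has 292·293 = 85556 edges.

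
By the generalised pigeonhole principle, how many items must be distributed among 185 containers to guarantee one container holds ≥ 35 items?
n = (35 − 1)·185 + 1 = 6291

By the generalised pigeonhole principle, to guarantee some box contains ≥ r objects we need more than (r − 1) · k objects total. Threshold: n = (r − 1) · k + 1. With r = 35 and k = 185: n = 34 · 185 + 1 = 6290 + 1 = 6291. For n = 6290 = 34 · 185, we can put exactly 34 objects in every box, avoiding 35 in any single one — so 6291 is tight.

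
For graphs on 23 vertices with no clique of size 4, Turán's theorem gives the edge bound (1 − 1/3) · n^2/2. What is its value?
Turán density bound = (2/3) · 23^2/2 = 529/3 ≈ 176.3333

Turán's theorem: ex(n, K_{r+1}) is achieved by the complete r-partite Turán graph T(n, r) with parts as balanced as possible, and is at most (1 − 1/r) · n^2/2. For r = 3, n = 23: the density bound is (2/3) · 529/2 = 529/3 ≈ 176.3333. The integer-valued extremum is e(T(23, 3)) = 176, which is strictly less than the density bound 529/3 since 3 ∤ 23 (the parts of T(23, 3) cannot all be equal).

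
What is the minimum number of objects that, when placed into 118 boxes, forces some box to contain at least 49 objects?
n = (49 − 1)·118 + 1 = 5665

By the generalised pigeonhole principle, to guarantee some box contains ≥ r objects we need more than (r − 1) · k objects total. Threshold: n = (r − 1) · k + 1. With r = 49 and k = 118: n = 48 · 118 + 1 = 5664 + 1 = 5665. For n = 5664 = 48 · 118, we can put exactly 48 objects in every box, avoiding 49 in any single one — so 5665 is tight.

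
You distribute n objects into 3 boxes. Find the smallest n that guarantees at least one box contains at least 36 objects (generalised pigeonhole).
n = (36 − 1)·3 + 1 = 106

By the generalised pigeonhole principle, to guarantee some box contains ≥ r objects we need more than (r − 1) · k objects total. Threshold: n = (r − 1) · k + 1. With r = 36 and k = 3: n = 35 · 3 + 1 = 105 + 1 = 106. For n = 105 = 35 · 3, we can put exactly 35 objects in every box, avoiding 36 in any single one — so 106 is tight.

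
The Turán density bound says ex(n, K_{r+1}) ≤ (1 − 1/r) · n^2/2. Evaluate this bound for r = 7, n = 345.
Turán density bound = (6/7) · 345^2/2 = 357075/7 ≈ 51010.7143

Turán's theorem: ex(n, K_{r+1}) is achieved by the complete r-partite Turán graph T(n, r) with parts as balanced as possible, and is at most (1 − 1/r) · n^2/2. For r = 7, n = 345: the density bound is (6/7) · 119025/2 = 357075/7 ≈ 51010.7143. The integer-valued extremum is e(T(345, 7)) = 51010, which is strictly less than the density bound 357075/7 since 7 ∤ 345 (the parts of T(345, 7) cannot all be equal).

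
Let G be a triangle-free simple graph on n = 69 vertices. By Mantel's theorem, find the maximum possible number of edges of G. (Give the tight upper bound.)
ex(69, K_3) = ⌊69^2/4⌋ = 1190

Mantel (1907): a triangle-free graph on n vertices has at most ⌊n^2/4⌋ edges, with equality for the complete bipartite graph K_{⌊n/2⌋, ⌈n/2⌉}. For n = 69: ⌊69^2/4⌋ = ⌊4761/4⌋ = 1190. The extremal graph is K_{34, 35}, which has 34·35 = 1190 edges.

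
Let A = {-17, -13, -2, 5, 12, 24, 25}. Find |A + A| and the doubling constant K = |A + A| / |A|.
K = |A + A| / |A| = 27/7

Enumerate A + A = {a + b : a, b ∈ A}. With |A| = 7, there are |A|^2 = 49 ordered sum pairs; collecting distinct values, A + A = {-34, -30, -26, -19, -15, -12, -8, -5, -4, -1, 3, 7, 8, 10, 11, 12, 17, 22, 23, 24, 29, 30, 36, 37, 48, 49, 50}, so |A + A| = 27. Thus K = 27/7. For comparison, the minimum possible |A + A| over all 7-element sets is 2·7 − 1 = 13 (so min K = 13/7), attained only by arithmetic progressions.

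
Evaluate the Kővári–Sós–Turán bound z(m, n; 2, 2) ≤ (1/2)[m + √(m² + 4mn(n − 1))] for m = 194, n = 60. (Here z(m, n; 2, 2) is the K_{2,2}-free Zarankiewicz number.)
z(194, 60; 2, 2) ≤ (1/2)[194 + √(194² + 4·194·60·59)] = (1/2)[194 + √2784676] = 931.3674

Kővári–Sós–Turán: let r_1, ..., r_194 be the row sums and z = Σ r_i the total number of 1s. Each pair of columns can share at most one row with both entries 1 (else a 2×2 all-ones block appears), so Σ_i C(r_i, 2) ≤ C(60, 2) = 1770. By convexity Σ_i C(r_i, 2) ≥ 194·C(z/194, 2) = z(z − 194)/(2·194), giving z² − 194z − 194·60·59 ≤ 0 and hence z ≤ (1/2)[194 + √(37636 + 4·686760)] = (1/2)[194 + √2784676] ≈ (1/2)(194 + 1668.7349) = 931.3674.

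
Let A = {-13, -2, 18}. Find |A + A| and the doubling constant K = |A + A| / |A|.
K = |A + A| / |A| = 6/3 = 2

Enumerate A + A = {a + b : a, b ∈ A}. With |A| = 3, there are |A|^2 = 9 ordered sum pairs; collecting distinct values, A + A = {-26, -15, -4, 5, 16, 36}, so |A + A| = 6. Thus K = 6/3 = 2. For comparison, the minimum possible |A + A| over all 3-element sets is 2·3 − 1 = 5 (so min K = 5/3), attained only by arithmetic progressions.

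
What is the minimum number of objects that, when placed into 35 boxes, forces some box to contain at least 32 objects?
n = (32 − 1)·35 + 1 = 1086

By the generalised pigeonhole principle, to guarantee some box contains ≥ r objects we need more than (r − 1) · k objects total. Threshold: n = (r − 1) · k + 1. With r = 32 and k = 35: n = 31 · 35 + 1 = 1085 + 1 = 1086. For n = 1085 = 31 · 35, we can put exactly 31 objects in every box, avoiding 32 in any single one — so 1086 is tight.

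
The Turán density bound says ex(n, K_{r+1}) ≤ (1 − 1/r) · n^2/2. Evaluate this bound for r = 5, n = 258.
Turán density bound = (4/5) · 258^2/2 = 133128/5 ≈ 26625.6

Turán's theorem: ex(n, K_{r+1}) is achieved by the complete r-partite Turán graph T(n, r) with parts as balanced as possible, and is at most (1 − 1/r) · n^2/2. For r = 5, n = 258: the density bound is (4/5) · 66564/2 = 133128/5 ≈ 26625.6. The integer-valued extremum is e(T(258, 5)) = 26625, which is strictly less than the density bound 133128/5 since 5 ∤ 258 (the parts of T(258, 5) cannot all be equal).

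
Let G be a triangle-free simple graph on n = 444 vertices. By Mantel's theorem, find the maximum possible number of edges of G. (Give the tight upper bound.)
ex(444, K_3) = ⌊444^2/4⌋ = 49284

Mantel (1907): a triangle-free graph on n vertices has at most ⌊n^2/4⌋ edges, with equality for the complete bipartite graph K_{⌊n/2⌋, ⌈n/2⌉}. For n = 444: ⌊444^2/4⌋ = ⌊197136/4⌋ = 49284. The extremal graph is K_{222, 222}, which has 222·222 = 49284 edges.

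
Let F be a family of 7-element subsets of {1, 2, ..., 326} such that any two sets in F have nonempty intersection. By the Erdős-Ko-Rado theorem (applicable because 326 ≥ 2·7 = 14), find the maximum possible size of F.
max |F| = C(325, 6) = 1562461336800

Erdős-Ko-Rado (1961): when n ≥ 2k, max |F| = C(n−1, k−1). The bound is attained by the star {A : i ∈ A} for any fixed i ∈ [n]. Here C(326−1, 7−1) = C(325, 6) = 1562461336800.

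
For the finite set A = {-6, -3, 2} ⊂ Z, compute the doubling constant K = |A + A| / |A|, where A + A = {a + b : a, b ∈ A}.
K = |A + A| / |A| = 6/3 = 2

Enumerate A + A = {a + b : a, b ∈ A}. With |A| = 3, there are |A|^2 = 9 ordered sum pairs; collecting distinct values, A + A = {-12, -9, -6, -4, -1, 4}, so |A + A| = 6. Thus K = 6/3 = 2. For comparison, the minimum possible |A + A| over all 3-element sets is 2·3 − 1 = 5 (so min K = 5/3), attained only by arithmetic progressions.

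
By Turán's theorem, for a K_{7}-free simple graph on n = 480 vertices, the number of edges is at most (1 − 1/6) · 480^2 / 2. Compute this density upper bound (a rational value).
Turán density bound = (5/6) · 480^2/2 = 96000

Turán's theorem: ex(n, K_{r+1}) is achieved by the complete r-partite Turán graph T(n, r) with parts as balanced as possible, and is at most (1 − 1/r) · n^2/2. For r = 6, n = 480: the density bound is (5/6) · 230400/2 = 96000. Since 6 ∣ 480, the Turán graph T(480, 6) has parts of equal size 80, and its edge count e(T(480, 6)) = 96000 attains the density bound exactly.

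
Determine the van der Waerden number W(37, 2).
W(37, 2) = 37 + 1 = 38

A 2-term AP is any pair of integers, so a monochromatic 2-AP exists iff some colour is used at least twice. With 37 colours, the colouring i ↦ i on {1, ..., 37} uses each colour once, avoiding any monochromatic pair, so W(37, 2) > 37. For {1, ..., 38}, pigeonhole forces two integers of the same colour, which form a monochromatic 2-AP. Hence W(37, 2) = 38.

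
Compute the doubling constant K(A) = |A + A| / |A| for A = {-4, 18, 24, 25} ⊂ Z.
K = |A + A| / |A| = 10/4 = 5/2

Enumerate A + A = {a + b : a, b ∈ A}. With |A| = 4, there are |A|^2 = 16 ordered sum pairs; collecting distinct values, A + A = {-8, 14, 20, 21, 36, 42, 43, 48, 49, 50}, so |A + A| = 10. Thus K = 10/4 = 5/2. For comparison, the minimum possible |A + A| over all 4-element sets is 2·4 − 1 = 7 (so min K = 7/4), attained only by arithmetic progressions.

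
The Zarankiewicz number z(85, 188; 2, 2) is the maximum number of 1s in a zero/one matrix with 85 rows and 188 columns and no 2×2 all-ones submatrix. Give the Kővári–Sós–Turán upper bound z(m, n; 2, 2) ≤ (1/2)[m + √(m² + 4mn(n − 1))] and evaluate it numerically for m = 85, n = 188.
z(85, 188; 2, 2) ≤ (1/2)[85 + √(85² + 4·85·188·187)] = (1/2)[85 + √11960265] = 1771.6808

Kővári–Sós–Turán: let r_1, ..., r_85 be the row sums and z = Σ r_i the total number of 1s. Each pair of columns can share at most one row with both entries 1 (else a 2×2 all-ones block appears), so Σ_i C(r_i, 2) ≤ C(188, 2) = 17578. By convexity Σ_i C(r_i, 2) ≥ 85·C(z/85, 2) = z(z − 85)/(2·85), giving z² − 85z − 85·188·187 ≤ 0 and hence z ≤ (1/2)[85 + √(7225 + 4·2988260)] = (1/2)[85 + √11960265] ≈ (1/2)(85 + 3458.3616) = 1771.6808.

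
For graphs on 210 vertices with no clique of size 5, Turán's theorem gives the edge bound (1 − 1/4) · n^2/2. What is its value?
Turán density bound = (3/4) · 210^2/2 = 33075/2 ≈ 16537.5

Turán's theorem: ex(n, K_{r+1}) is achieved by the complete r-partite Turán graph T(n, r) with parts as balanced as possible, and is at most (1 − 1/r) · n^2/2. For r = 4, n = 210: the density bound is (3/4) · 44100/2 = 33075/2 ≈ 16537.5. The integer-valued extremum is e(T(210, 4)) = 16537, which is strictly less than the density bound 33075/2 since 4 ∤ 210 (the parts of T(210, 4) cannot all be equal).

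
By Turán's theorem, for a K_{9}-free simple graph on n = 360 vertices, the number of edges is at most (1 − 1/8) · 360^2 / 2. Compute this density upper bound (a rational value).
Turán density bound = (7/8) · 360^2/2 = 56700

Turán's theorem: ex(n, K_{r+1}) is achieved by the complete r-partite Turán graph T(n, r) with parts as balanced as possible, and is at most (1 − 1/r) · n^2/2. For r = 8, n = 360: the density bound is (7/8) · 129600/2 = 56700. Since 8 ∣ 360, the Turán graph T(360, 8) has parts of equal size 45, and its edge count e(T(360, 8)) = 56700 attains the density bound exactly.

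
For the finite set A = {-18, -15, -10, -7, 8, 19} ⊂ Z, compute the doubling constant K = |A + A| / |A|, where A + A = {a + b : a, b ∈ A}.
K = |A + A| / |A| = 19/6

Enumerate A + A = {a + b : a, b ∈ A}. With |A| = 6, there are |A|^2 = 36 ordered sum pairs; collecting distinct values, A + A = {-36, -33, -30, -28, -25, -22, -20, -17, -14, -10, -7, -2, 1, 4, 9, 12, 16, 27, 38}, so |A + A| = 19. Thus K = 19/6. For comparison, the minimum possible |A + A| over all 6-element sets is 2·6 − 1 = 11 (so min K = 11/6), attained only by arithmetic progressions.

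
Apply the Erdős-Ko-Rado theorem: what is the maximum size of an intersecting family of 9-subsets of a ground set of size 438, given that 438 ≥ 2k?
max |F| = C(437, 8) = 30927424699697670

Erdős-Ko-Rado (1961): when n ≥ 2k, max |F| = C(n−1, k−1). The bound is attained by the star {A : i ∈ A} for any fixed i ∈ [n]. Here C(438−1, 9−1) = C(437, 8) = 30927424699697670.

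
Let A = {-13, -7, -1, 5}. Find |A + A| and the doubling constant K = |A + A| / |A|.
K = |A + A| / |A| = 7/4

Enumerate A + A = {a + b : a, b ∈ A}. With |A| = 4, there are |A|^2 = 16 ordered sum pairs; collecting distinct values, A + A = {-26, -20, -14, -8, -2, 4, 10}, so |A + A| = 7. Thus K = 7/4. Here |A + A| = 2|A| − 1 = 7, the minimum possible — so K = 7/4 is minimal, which holds iff A is an arithmetic progression.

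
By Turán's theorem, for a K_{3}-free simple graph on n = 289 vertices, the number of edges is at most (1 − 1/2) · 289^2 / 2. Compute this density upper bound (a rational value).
Turán density bound = (1/2) · 289^2/2 = 83521/4 ≈ 20880.25

Turán's theorem: ex(n, K_{r+1}) is achieved by the complete r-partite Turán graph T(n, r) with parts as balanced as possible, and is at most (1 − 1/r) · n^2/2. For r = 2, n = 289: the density bound is (1/2) · 83521/2 = 83521/4 ≈ 20880.25. The integer-valued extremum is e(T(289, 2)) = 20880, which is strictly less than the density bound 83521/4 since 2 ∤ 289 (the parts of T(289, 2) cannot all be equal).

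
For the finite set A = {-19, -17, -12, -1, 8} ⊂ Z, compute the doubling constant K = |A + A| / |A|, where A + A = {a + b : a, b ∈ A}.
K = |A + A| / |A| = 15/5 = 3

Enumerate A + A = {a + b : a, b ∈ A}. With |A| = 5, there are |A|^2 = 25 ordered sum pairs; collecting distinct values, A + A = {-38, -36, -34, -31, -29, -24, -20, -18, -13, -11, -9, -4, -2, 7, 16}, so |A + A| = 15. Thus K = 15/5 = 3. For comparison, the minimum possible |A + A| over all 5-element sets is 2·5 − 1 = 9 (so min K = 9/5), attained only by arithmetic progressions.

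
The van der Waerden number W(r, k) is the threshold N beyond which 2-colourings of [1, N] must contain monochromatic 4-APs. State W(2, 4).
W(2, 4) = 35

This is a classical value, W(2, 4) = 35, established by combining an explicit 2-colouring of {1, ..., 34} with no monochromatic 4-AP (giving the lower bound W(2, 4) > 34) and a finite case analysis / exhaustive computer search showing every 2-colouring of {1, ..., 35} has such an AP.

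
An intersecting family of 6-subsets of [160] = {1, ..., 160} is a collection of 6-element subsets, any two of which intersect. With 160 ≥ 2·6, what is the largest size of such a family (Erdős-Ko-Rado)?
max |F| = C(159, 5) = 794747031

The Erdős-Ko-Rado theorem states: for n ≥ 2k, an intersecting family of k-subsets of an n-element set has size at most C(n − 1, k − 1), with equality for 'star' families {A ⊆ [n] : |A| = k, i ∈ A} (fix an element i). For n = 160, k = 6: C(159, 5) = 794747031.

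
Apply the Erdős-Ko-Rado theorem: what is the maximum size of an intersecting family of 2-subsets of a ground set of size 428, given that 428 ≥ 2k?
max |F| = C(427, 1) = 427

The Erdős-Ko-Rado theorem states: for n ≥ 2k, an intersecting family of k-subsets of an n-element set has size at most C(n − 1, k − 1), with equality for 'star' families {A ⊆ [n] : |A| = k, i ∈ A} (fix an element i). For n = 428, k = 2: C(427, 1) = 427.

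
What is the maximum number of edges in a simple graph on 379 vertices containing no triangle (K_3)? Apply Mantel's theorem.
ex(379, K_3) = ⌊379^2/4⌋ = 35910

Mantel (1907): a triangle-free graph on n vertices has at most ⌊n^2/4⌋ edges, with equality for the complete bipartite graph K_{⌊n/2⌋, ⌈n/2⌉}. For n = 379: ⌊379^2/4⌋ = ⌊143641/4⌋ = 35910. The extremal graph is K_{189, 190}, which has 189·190 = 35910 edges.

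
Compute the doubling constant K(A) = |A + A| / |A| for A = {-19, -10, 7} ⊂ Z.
K = |A + A| / |A| = 6/3 = 2

Enumerate A + A = {a + b : a, b ∈ A}. With |A| = 3, there are |A|^2 = 9 ordered sum pairs; collecting distinct values, A + A = {-38, -29, -20, -12, -3, 14}, so |A + A| = 6. Thus K = 6/3 = 2. For comparison, the minimum possible |A + A| over all 3-element sets is 2·3 − 1 = 5 (so min K = 5/3), attained only by arithmetic progressions.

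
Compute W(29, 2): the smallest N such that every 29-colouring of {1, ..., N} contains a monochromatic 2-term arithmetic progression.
W(29, 2) = 29 + 1 = 30

A 2-term AP is any pair of integers, so a monochromatic 2-AP exists iff some colour is used at least twice. With 29 colours, the colouring i ↦ i on {1, ..., 29} uses each colour once, avoiding any monochromatic pair, so W(29, 2) > 29. For {1, ..., 30}, pigeonhole forces two integers of the same colour, which form a monochromatic 2-AP. Hence W(29, 2) = 30.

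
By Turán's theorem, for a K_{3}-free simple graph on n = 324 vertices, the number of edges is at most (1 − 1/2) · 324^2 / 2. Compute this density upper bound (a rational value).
Turán density bound = (1/2) · 324^2/2 = 26244

Turán's theorem: ex(n, K_{r+1}) is achieved by the complete r-partite Turán graph T(n, r) with parts as balanced as possible, and is at most (1 − 1/r) · n^2/2. For r = 2, n = 324: the density bound is (1/2) · 104976/2 = 26244. Since 2 ∣ 324, the Turán graph T(324, 2) has parts of equal size 162, and its edge count e(T(324, 2)) = 26244 attains the density bound exactly.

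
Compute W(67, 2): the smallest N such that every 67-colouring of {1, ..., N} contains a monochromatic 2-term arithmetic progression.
W(67, 2) = 67 + 1 = 68

A 2-term AP is any pair of integers, so a monochromatic 2-AP exists iff some colour is used at least twice. With 67 colours, the colouring i ↦ i on {1, ..., 67} uses each colour once, avoiding any monochromatic pair, so W(67, 2) > 67. For {1, ..., 68}, pigeonhole forces two integers of the same colour, which form a monochromatic 2-AP. Hence W(67, 2) = 68.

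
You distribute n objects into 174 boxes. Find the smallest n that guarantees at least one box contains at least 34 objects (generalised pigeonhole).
n = (34 − 1)·174 + 1 = 5743

By the generalised pigeonhole principle, to guarantee some box contains ≥ r objects we need more than (r − 1) · k objects total. Threshold: n = (r − 1) · k + 1. With r = 34 and k = 174: n = 33 · 174 + 1 = 5742 + 1 = 5743. For n = 5742 = 33 · 174, we can put exactly 33 objects in every box, avoiding 34 in any single one — so 5743 is tight.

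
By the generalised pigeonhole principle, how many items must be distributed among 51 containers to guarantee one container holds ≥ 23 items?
n = (23 − 1)·51 + 1 = 1123

By the generalised pigeonhole principle, to guarantee some box contains ≥ r objects we need more than (r − 1) · k objects total. Threshold: n = (r − 1) · k + 1. With r = 23 and k = 51: n = 22 · 51 + 1 = 1122 + 1 = 1123. For n = 1122 = 22 · 51, we can put exactly 22 objects in every box, avoiding 23 in any single one — so 1123 is tight.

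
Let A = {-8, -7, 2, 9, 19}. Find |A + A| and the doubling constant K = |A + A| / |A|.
K = |A + A| / |A| = 14/5

Enumerate A + A = {a + b : a, b ∈ A}. With |A| = 5, there are |A|^2 = 25 ordered sum pairs; collecting distinct values, A + A = {-16, -15, -14, -6, -5, 1, 2, 4, 11, 12, 18, 21, 28, 38}, so |A + A| = 14. Thus K = 14/5. For comparison, the minimum possible |A + A| over all 5-element sets is 2·5 − 1 = 9 (so min K = 9/5), attained only by arithmetic progressions.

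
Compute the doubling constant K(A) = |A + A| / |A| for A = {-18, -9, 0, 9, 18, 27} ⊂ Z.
K = |A + A| / |A| = 11/6

Enumerate A + A = {a + b : a, b ∈ A}. With |A| = 6, there are |A|^2 = 36 ordered sum pairs; collecting distinct values, A + A = {-36, -27, -18, -9, 0, 9, 18, 27, 36, 45, 54}, so |A + A| = 11. Thus K = 11/6. Here |A + A| = 2|A| − 1 = 11, the minimum possible — so K = 11/6 is minimal, which holds iff A is an arithmetic progression.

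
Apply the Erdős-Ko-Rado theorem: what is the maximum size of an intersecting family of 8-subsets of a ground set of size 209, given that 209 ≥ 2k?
max |F| = C(208, 7) = 3017878841328

The Erdős-Ko-Rado theorem states: for n ≥ 2k, an intersecting family of k-subsets of an n-element set has size at most C(n − 1, k − 1), with equality for 'star' families {A ⊆ [n] : |A| = k, i ∈ A} (fix an element i). For n = 209, k = 8: C(208, 7) = 3017878841328.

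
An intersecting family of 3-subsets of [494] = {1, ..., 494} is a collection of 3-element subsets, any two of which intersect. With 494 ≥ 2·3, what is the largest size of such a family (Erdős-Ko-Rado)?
max |F| = C(493, 2) = 121278

The Erdős-Ko-Rado theorem states: for n ≥ 2k, an intersecting family of k-subsets of an n-element set has size at most C(n − 1, k − 1), with equality for 'star' families {A ⊆ [n] : |A| = k, i ∈ A} (fix an element i). For n = 494, k = 3: C(493, 2) = 121278.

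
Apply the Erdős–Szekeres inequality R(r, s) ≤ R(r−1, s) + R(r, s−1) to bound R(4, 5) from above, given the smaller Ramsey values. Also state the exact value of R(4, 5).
R(4, 5) ≤ R(3, 5) + R(4, 4) = 14 + 18 = 32; exact value R(4, 5) = 25.

The Erdős–Szekeres recurrence R(r, s) ≤ R(r−1, s) + R(r, s−1) applied to (r, s) = (4, 5) gives
  R(4, 5) ≤ R(3, 5) + R(4, 4) = 14 + 18 = 32.
(Recall R(2, k) = k and R is symmetric.) The recurrence is not tight here (it gives 32, but the exact value is R(4, 5) = 25); the tight upper bound requires a sharper argument than the simple recurrence, combined with a lower-bound construction on K_{24}.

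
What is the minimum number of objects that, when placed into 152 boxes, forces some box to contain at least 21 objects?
n = (21 − 1)·152 + 1 = 3041

By the generalised pigeonhole principle, to guarantee some box contains ≥ r objects we need more than (r − 1) · k objects total. Threshold: n = (r − 1) · k + 1. With r = 21 and k = 152: n = 20 · 152 + 1 = 3040 + 1 = 3041. For n = 3040 = 20 · 152, we can put exactly 20 objects in every box, avoiding 21 in any single one — so 3041 is tight.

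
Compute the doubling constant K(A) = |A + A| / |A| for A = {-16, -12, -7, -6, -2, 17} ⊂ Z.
K = |A + A| / |A| = 19/6

Enumerate A + A = {a + b : a, b ∈ A}. With |A| = 6, there are |A|^2 = 36 ordered sum pairs; collecting distinct values, A + A = {-32, -28, -24, -23, -22, -19, -18, -14, -13, -12, -9, -8, -4, 1, 5, 10, 11, 15, 34}, so |A + A| = 19. Thus K = 19/6. For comparison, the minimum possible |A + A| over all 6-element sets is 2·6 − 1 = 11 (so min K = 11/6), attained only by arithmetic progressions.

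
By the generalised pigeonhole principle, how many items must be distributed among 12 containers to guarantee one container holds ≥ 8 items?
n = (8 − 1)·12 + 1 = 85

By the generalised pigeonhole principle, to guarantee some box contains ≥ r objects we need more than (r − 1) · k objects total. Threshold: n = (r − 1) · k + 1. With r = 8 and k = 12: n = 7 · 12 + 1 = 84 + 1 = 85. For n = 84 = 7 · 12, we can put exactly 7 objects in every box, avoiding 8 in any single one — so 85 is tight.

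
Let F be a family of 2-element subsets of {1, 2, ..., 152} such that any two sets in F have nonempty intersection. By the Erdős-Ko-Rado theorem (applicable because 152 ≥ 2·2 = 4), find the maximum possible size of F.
max |F| = C(151, 1) = 151

The Erdős-Ko-Rado theorem states: for n ≥ 2k, an intersecting family of k-subsets of an n-element set has size at most C(n − 1, k − 1), with equality for 'star' families {A ⊆ [n] : |A| = k, i ∈ A} (fix an element i). For n = 152, k = 2: C(151, 1) = 151.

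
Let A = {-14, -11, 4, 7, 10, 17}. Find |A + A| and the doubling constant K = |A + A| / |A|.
K = |A + A| / |A| = 18/6 = 3

Enumerate A + A = {a + b : a, b ∈ A}. With |A| = 6, there are |A|^2 = 36 ordered sum pairs; collecting distinct values, A + A = {-28, -25, -22, -10, -7, -4, -1, 3, 6, 8, 11, 14, 17, 20, 21, 24, 27, 34}, so |A + A| = 18. Thus K = 18/6 = 3. For comparison, the minimum possible |A + A| over all 6-element sets is 2·6 − 1 = 11 (so min K = 11/6), attained only by arithmetic progressions.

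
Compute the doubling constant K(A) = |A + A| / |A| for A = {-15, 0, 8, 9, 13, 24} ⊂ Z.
K = |A + A| / |A| = 20/6 = 10/3

Enumerate A + A = {a + b : a, b ∈ A}. With |A| = 6, there are |A|^2 = 36 ordered sum pairs; collecting distinct values, A + A = {-30, -15, -7, -6, -2, 0, 8, 9, 13, 16, 17, 18, 21, 22, 24, 26, 32, 33, 37, 48}, so |A + A| = 20. Thus K = 20/6 = 10/3. For comparison, the minimum possible |A + A| over all 6-element sets is 2·6 − 1 = 11 (so min K = 11/6), attained only by arithmetic progressions.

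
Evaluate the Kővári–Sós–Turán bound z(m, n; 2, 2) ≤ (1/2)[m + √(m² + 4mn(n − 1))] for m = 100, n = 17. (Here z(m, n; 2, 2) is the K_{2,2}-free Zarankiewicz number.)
z(100, 17; 2, 2) ≤ (1/2)[100 + √(100² + 4·100·17·16)] = (1/2)[100 + √118800] = 222.3369

Kővári–Sós–Turán: let r_1, ..., r_100 be the row sums and z = Σ r_i the total number of 1s. Each pair of columns can share at most one row with both entries 1 (else a 2×2 all-ones block appears), so Σ_i C(r_i, 2) ≤ C(17, 2) = 136. By convexity Σ_i C(r_i, 2) ≥ 100·C(z/100, 2) = z(z − 100)/(2·100), giving z² − 100z − 100·17·16 ≤ 0 and hence z ≤ (1/2)[100 + √(10000 + 4·27200)] = (1/2)[100 + √118800] ≈ (1/2)(100 + 344.6738) = 222.3369.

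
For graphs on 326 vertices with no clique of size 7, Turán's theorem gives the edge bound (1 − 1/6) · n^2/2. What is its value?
Turán density bound = (5/6) · 326^2/2 = 132845/3 ≈ 44281.6667

Turán's theorem: ex(n, K_{r+1}) is achieved by the complete r-partite Turán graph T(n, r) with parts as balanced as possible, and is at most (1 − 1/r) · n^2/2. For r = 6, n = 326: the density bound is (5/6) · 106276/2 = 132845/3 ≈ 44281.6667. The integer-valued extremum is e(T(326, 6)) = 44281, which is strictly less than the density bound 132845/3 since 6 ∤ 326 (the parts of T(326, 6) cannot all be equal).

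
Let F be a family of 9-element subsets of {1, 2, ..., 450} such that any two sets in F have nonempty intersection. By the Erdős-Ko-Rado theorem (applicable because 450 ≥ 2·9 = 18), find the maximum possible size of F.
max |F| = C(449, 8) = 38478239197747336

The Erdős-Ko-Rado theorem states: for n ≥ 2k, an intersecting family of k-subsets of an n-element set has size at most C(n − 1, k − 1), with equality for 'star' families {A ⊆ [n] : |A| = k, i ∈ A} (fix an element i). For n = 450, k = 9: C(449, 8) = 38478239197747336.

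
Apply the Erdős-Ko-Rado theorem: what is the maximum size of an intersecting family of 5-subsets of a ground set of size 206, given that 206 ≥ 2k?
max |F| = C(205, 4) = 71452955

Erdős-Ko-Rado (1961): when n ≥ 2k, max |F| = C(n−1, k−1). The bound is attained by the star {A : i ∈ A} for any fixed i ∈ [n]. Here C(206−1, 5−1) = C(205, 4) = 71452955.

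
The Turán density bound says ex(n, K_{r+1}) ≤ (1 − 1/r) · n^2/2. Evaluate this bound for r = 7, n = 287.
Turán density bound = (6/7) · 287^2/2 = 35301

Turán's theorem: ex(n, K_{r+1}) is achieved by the complete r-partite Turán graph T(n, r) with parts as balanced as possible, and is at most (1 − 1/r) · n^2/2. For r = 7, n = 287: the density bound is (6/7) · 82369/2 = 35301. Since 7 ∣ 287, the Turán graph T(287, 7) has parts of equal size 41, and its edge count e(T(287, 7)) = 35301 attains the density bound exactly.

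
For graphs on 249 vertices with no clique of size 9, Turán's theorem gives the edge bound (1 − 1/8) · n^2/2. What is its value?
Turán density bound = (7/8) · 249^2/2 = 434007/16 ≈ 27125.4375

Turán's theorem: ex(n, K_{r+1}) is achieved by the complete r-partite Turán graph T(n, r) with parts as balanced as possible, and is at most (1 − 1/r) · n^2/2. For r = 8, n = 249: the density bound is (7/8) · 62001/2 = 434007/16 ≈ 27125.4375. The integer-valued extremum is e(T(249, 8)) = 27125, which is strictly less than the density bound 434007/16 since 8 ∤ 249 (the parts of T(249, 8) cannot all be equal).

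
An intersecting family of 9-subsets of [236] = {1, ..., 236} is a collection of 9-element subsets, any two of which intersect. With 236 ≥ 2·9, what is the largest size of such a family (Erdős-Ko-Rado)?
max |F| = C(235, 8) = 204511270823145

The Erdős-Ko-Rado theorem states: for n ≥ 2k, an intersecting family of k-subsets of an n-element set has size at most C(n − 1, k − 1), with equality for 'star' families {A ⊆ [n] : |A| = k, i ∈ A} (fix an element i). For n = 236, k = 9: C(235, 8) = 204511270823145.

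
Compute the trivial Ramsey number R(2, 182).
R(2, 182) = 182

R(2, k) = k for all k ≥ 2: in a 2-colouring of K_k, either some edge is red (a red K_2) or all edges are blue (a blue K_k). And K_{181} coloured all-blue has no blue K_182, so R(2, 182) > 181. Hence R(2, 182) = 182.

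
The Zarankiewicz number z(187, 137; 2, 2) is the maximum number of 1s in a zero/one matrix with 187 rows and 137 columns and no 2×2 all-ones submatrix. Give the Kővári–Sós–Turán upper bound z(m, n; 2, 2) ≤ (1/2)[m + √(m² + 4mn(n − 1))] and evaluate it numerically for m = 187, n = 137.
z(187, 137; 2, 2) ≤ (1/2)[187 + √(187² + 4·187·137·136)] = (1/2)[187 + √13971705] = 1962.4372

Kővári–Sós–Turán: let r_1, ..., r_187 be the row sums and z = Σ r_i the total number of 1s. Each pair of columns can share at most one row with both entries 1 (else a 2×2 all-ones block appears), so Σ_i C(r_i, 2) ≤ C(137, 2) = 9316. By convexity Σ_i C(r_i, 2) ≥ 187·C(z/187, 2) = z(z − 187)/(2·187), giving z² − 187z − 187·137·136 ≤ 0 and hence z ≤ (1/2)[187 + √(34969 + 4·3484184)] = (1/2)[187 + √13971705] ≈ (1/2)(187 + 3737.8744) = 1962.4372.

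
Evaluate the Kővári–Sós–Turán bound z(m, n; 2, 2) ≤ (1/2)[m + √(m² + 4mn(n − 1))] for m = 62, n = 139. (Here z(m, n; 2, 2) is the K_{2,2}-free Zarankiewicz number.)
z(62, 139; 2, 2) ≤ (1/2)[62 + √(62² + 4·62·139·138)] = (1/2)[62 + √4760980] = 1121.9835

Kővári–Sós–Turán: let r_1, ..., r_62 be the row sums and z = Σ r_i the total number of 1s. Each pair of columns can share at most one row with both entries 1 (else a 2×2 all-ones block appears), so Σ_i C(r_i, 2) ≤ C(139, 2) = 9591. By convexity Σ_i C(r_i, 2) ≥ 62·C(z/62, 2) = z(z − 62)/(2·62), giving z² − 62z − 62·139·138 ≤ 0 and hence z ≤ (1/2)[62 + √(3844 + 4·1189284)] = (1/2)[62 + √4760980] ≈ (1/2)(62 + 2181.967) = 1121.9835.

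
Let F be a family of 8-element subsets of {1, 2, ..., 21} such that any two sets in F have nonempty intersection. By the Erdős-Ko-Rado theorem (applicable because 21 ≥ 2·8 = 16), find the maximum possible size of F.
max |F| = C(20, 7) = 77520

The Erdős-Ko-Rado theorem states: for n ≥ 2k, an intersecting family of k-subsets of an n-element set has size at most C(n − 1, k − 1), with equality for 'star' families {A ⊆ [n] : |A| = k, i ∈ A} (fix an element i). For n = 21, k = 8: C(20, 7) = 77520.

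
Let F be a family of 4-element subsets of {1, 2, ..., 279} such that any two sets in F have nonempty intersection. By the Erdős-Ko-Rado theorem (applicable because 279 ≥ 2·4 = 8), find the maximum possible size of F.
max |F| = C(278, 3) = 3542276

Erdős-Ko-Rado (1961): when n ≥ 2k, max |F| = C(n−1, k−1). The bound is attained by the star {A : i ∈ A} for any fixed i ∈ [n]. Here C(279−1, 4−1) = C(278, 3) = 3542276.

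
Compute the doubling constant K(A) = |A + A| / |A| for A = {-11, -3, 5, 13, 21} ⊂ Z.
K = |A + A| / |A| = 9/5

Enumerate A + A = {a + b : a, b ∈ A}. With |A| = 5, there are |A|^2 = 25 ordered sum pairs; collecting distinct values, A + A = {-22, -14, -6, 2, 10, 18, 26, 34, 42}, so |A + A| = 9. Thus K = 9/5. Here |A + A| = 2|A| − 1 = 9, the minimum possible — so K = 9/5 is minimal, which holds iff A is an arithmetic progression.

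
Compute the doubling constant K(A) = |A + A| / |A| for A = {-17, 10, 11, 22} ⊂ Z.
K = |A + A| / |A| = 10/4 = 5/2

Enumerate A + A = {a + b : a, b ∈ A}. With |A| = 4, there are |A|^2 = 16 ordered sum pairs; collecting distinct values, A + A = {-34, -7, -6, 5, 20, 21, 22, 32, 33, 44}, so |A + A| = 10. Thus K = 10/4 = 5/2. For comparison, the minimum possible |A + A| over all 4-element sets is 2·4 − 1 = 7 (so min K = 7/4), attained only by arithmetic progressions.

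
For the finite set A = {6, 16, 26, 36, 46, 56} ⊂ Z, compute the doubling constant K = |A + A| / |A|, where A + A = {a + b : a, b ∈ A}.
K = |A + A| / |A| = 11/6

Enumerate A + A = {a + b : a, b ∈ A}. With |A| = 6, there are |A|^2 = 36 ordered sum pairs; collecting distinct values, A + A = {12, 22, 32, 42, 52, 62, 72, 82, 92, 102, 112}, so |A + A| = 11. Thus K = 11/6. Here |A + A| = 2|A| − 1 = 11, the minimum possible — so K = 11/6 is minimal, which holds iff A is an arithmetic progression.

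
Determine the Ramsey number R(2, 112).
R(2, 112) = 112

R(2, k) = k for all k ≥ 2: in a 2-colouring of K_k, either some edge is red (a red K_2) or all edges are blue (a blue K_k). And K_{111} coloured all-blue has no blue K_112, so R(2, 112) > 111. Hence R(2, 112) = 112.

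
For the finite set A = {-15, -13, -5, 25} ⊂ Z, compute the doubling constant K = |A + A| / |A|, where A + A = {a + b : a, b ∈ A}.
K = |A + A| / |A| = 10/4 = 5/2

Enumerate A + A = {a + b : a, b ∈ A}. With |A| = 4, there are |A|^2 = 16 ordered sum pairs; collecting distinct values, A + A = {-30, -28, -26, -20, -18, -10, 10, 12, 20, 50}, so |A + A| = 10. Thus K = 10/4 = 5/2. For comparison, the minimum possible |A + A| over all 4-element sets is 2·4 − 1 = 7 (so min K = 7/4), attained only by arithmetic progressions.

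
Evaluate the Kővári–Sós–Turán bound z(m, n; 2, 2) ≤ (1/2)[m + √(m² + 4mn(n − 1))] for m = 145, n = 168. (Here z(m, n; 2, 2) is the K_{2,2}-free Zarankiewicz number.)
z(145, 168; 2, 2) ≤ (1/2)[145 + √(145² + 4·145·168·167)] = (1/2)[145 + √16293505] = 2090.7607

Kővári–Sós–Turán: let r_1, ..., r_145 be the row sums and z = Σ r_i the total number of 1s. Each pair of columns can share at most one row with both entries 1 (else a 2×2 all-ones block appears), so Σ_i C(r_i, 2) ≤ C(168, 2) = 14028. By convexity Σ_i C(r_i, 2) ≥ 145·C(z/145, 2) = z(z − 145)/(2·145), giving z² − 145z − 145·168·167 ≤ 0 and hence z ≤ (1/2)[145 + √(21025 + 4·4068120)] = (1/2)[145 + √16293505] ≈ (1/2)(145 + 4036.5214) = 2090.7607.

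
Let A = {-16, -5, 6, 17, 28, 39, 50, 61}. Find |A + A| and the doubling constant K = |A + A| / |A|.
K = |A + A| / |A| = 15/8

Enumerate A + A = {a + b : a, b ∈ A}. With |A| = 8, there are |A|^2 = 64 ordered sum pairs; collecting distinct values, A + A = {-32, -21, -10, 1, 12, 23, 34, 45, 56, 67, 78, 89, 100, 111, 122}, so |A + A| = 15. Thus K = 15/8. Here |A + A| = 2|A| − 1 = 15, the minimum possible — so K = 15/8 is minimal, which holds iff A is an arithmetic progression.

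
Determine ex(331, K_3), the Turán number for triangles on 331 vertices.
ex(331, K_3) = ⌊331^2/4⌋ = 27390

Mantel (1907): a triangle-free graph on n vertices has at most ⌊n^2/4⌋ edges, with equality for the complete bipartite graph K_{⌊n/2⌋, ⌈n/2⌉}. For n = 331: ⌊331^2/4⌋ = ⌊109561/4⌋ = 27390. The extremal graph is K_{165, 166}, which has 165·166 = 27390 edges.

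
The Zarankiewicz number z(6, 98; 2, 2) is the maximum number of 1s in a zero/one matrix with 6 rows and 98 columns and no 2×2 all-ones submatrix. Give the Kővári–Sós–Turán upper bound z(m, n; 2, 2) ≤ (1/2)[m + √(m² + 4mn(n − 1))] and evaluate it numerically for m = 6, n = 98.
z(6, 98; 2, 2) ≤ (1/2)[6 + √(6² + 4·6·98·97)] = (1/2)[6 + √228180] = 241.841

Kővári–Sós–Turán: let r_1, ..., r_6 be the row sums and z = Σ r_i the total number of 1s. Each pair of columns can share at most one row with both entries 1 (else a 2×2 all-ones block appears), so Σ_i C(r_i, 2) ≤ C(98, 2) = 4753. By convexity Σ_i C(r_i, 2) ≥ 6·C(z/6, 2) = z(z − 6)/(2·6), giving z² − 6z − 6·98·97 ≤ 0 and hence z ≤ (1/2)[6 + √(36 + 4·57036)] = (1/2)[6 + √228180] ≈ (1/2)(6 + 477.6819) = 241.841.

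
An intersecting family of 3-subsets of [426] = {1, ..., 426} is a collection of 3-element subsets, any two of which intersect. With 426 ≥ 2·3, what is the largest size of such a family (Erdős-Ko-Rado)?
max |F| = C(425, 2) = 90100

Erdős-Ko-Rado (1961): when n ≥ 2k, max |F| = C(n−1, k−1). The bound is attained by the star {A : i ∈ A} for any fixed i ∈ [n]. Here C(426−1, 3−1) = C(425, 2) = 90100.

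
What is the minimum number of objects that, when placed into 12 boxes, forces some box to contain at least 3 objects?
n = (3 − 1)·12 + 1 = 25

By the generalised pigeonhole principle, to guarantee some box contains ≥ r objects we need more than (r − 1) · k objects total. Threshold: n = (r − 1) · k + 1. With r = 3 and k = 12: n = 2 · 12 + 1 = 24 + 1 = 25. For n = 24 = 2 · 12, we can put exactly 2 objects in every box, avoiding 3 in any single one — so 25 is tight.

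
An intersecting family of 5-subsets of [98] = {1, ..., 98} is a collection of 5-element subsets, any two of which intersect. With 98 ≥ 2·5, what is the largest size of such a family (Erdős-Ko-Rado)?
max |F| = C(97, 4) = 3464840

The Erdős-Ko-Rado theorem states: for n ≥ 2k, an intersecting family of k-subsets of an n-element set has size at most C(n − 1, k − 1), with equality for 'star' families {A ⊆ [n] : |A| = k, i ∈ A} (fix an element i). For n = 98, k = 5: C(97, 4) = 3464840.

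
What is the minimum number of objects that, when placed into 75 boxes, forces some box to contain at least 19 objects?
n = (19 − 1)·75 + 1 = 1351

By the generalised pigeonhole principle, to guarantee some box contains ≥ r objects we need more than (r − 1) · k objects total. Threshold: n = (r − 1) · k + 1. With r = 19 and k = 75: n = 18 · 75 + 1 = 1350 + 1 = 1351. For n = 1350 = 18 · 75, we can put exactly 18 objects in every box, avoiding 19 in any single one — so 1351 is tight.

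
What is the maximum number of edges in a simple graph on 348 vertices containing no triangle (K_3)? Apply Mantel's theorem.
ex(348, K_3) = ⌊348^2/4⌋ = 30276

Mantel (1907): a triangle-free graph on n vertices has at most ⌊n^2/4⌋ edges, with equality for the complete bipartite graph K_{⌊n/2⌋, ⌈n/2⌉}. For n = 348: ⌊348^2/4⌋ = ⌊121104/4⌋ = 30276. The extremal graph is K_{174, 174}, which has 174·174 = 30276 edges.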